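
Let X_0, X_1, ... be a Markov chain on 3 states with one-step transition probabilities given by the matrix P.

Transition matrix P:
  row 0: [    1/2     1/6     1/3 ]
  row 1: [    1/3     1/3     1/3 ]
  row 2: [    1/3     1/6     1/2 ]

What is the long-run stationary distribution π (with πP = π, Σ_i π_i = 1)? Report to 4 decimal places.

Balance equations π_j = Σ_i π_i·P[i][j]:
  π_0 = 1/2·π_0 + 1/3·π_1 + 1/3·π_2
  π_1 = 1/6·π_0 + 1/3·π_1 + 1/6·π_2
  normalize: π_0 + π_1 + π_2 = 1
Solving the linear system gives exactly π = [2/5, 1/5, 2/5].

π = [0.4000, 0.2000, 0.4000]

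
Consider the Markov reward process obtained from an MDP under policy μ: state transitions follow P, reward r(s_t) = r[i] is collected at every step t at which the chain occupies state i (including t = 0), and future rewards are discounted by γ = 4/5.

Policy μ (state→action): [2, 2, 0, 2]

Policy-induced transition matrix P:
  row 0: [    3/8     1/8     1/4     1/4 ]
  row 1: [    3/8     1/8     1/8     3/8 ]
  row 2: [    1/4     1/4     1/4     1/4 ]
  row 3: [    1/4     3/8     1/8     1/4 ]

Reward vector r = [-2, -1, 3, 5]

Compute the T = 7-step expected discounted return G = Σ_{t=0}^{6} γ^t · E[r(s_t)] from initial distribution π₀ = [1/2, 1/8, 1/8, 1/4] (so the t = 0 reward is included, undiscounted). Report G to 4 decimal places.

t=0: π = [0.5000, 0.1250, 0.1250, 0.2500], E[r] = 0.5000, γ^t·E[r] = 0.500000, running G = 0.500000
t=1: π = [0.3281, 0.2031, 0.2031, 0.2656], E[r] = 1.0781, γ^t·E[r] = 0.862500, running G = 1.362500
t=2: π = [0.3164, 0.2168, 0.1914, 0.2754], E[r] = 1.1016, γ^t·E[r] = 0.705000, running G = 2.067500
t=3: π = [0.3167, 0.2178, 0.1885, 0.2771], E[r] = 1.0999, γ^t·E[r] = 0.563125, running G = 2.630625
t=4: π = [0.3168, 0.2178, 0.1881, 0.2772], E[r] = 1.0991, γ^t·E[r] = 0.450188, running G = 3.080813
t=5: π = [0.3168, 0.2178, 0.1881, 0.2772], E[r] = 1.0990, γ^t·E[r] = 0.360126, running G = 3.440939
t=6: π = [0.3168, 0.2178, 0.1881, 0.2772], E[r] = 1.0990, γ^t·E[r] = 0.288099, running G = 3.729038

G = 3.7290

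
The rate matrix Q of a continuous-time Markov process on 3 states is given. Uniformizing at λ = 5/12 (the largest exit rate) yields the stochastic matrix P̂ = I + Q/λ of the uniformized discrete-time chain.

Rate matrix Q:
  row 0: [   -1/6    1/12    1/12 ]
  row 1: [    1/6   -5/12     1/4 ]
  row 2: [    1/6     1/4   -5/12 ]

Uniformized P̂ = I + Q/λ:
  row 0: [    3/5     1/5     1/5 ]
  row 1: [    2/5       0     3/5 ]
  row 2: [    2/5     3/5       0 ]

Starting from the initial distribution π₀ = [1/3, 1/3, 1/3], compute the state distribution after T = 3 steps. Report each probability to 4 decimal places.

t=0: π = [0.3333, 0.3333, 0.3333]
t=1: π = [0.4667, 0.2667, 0.2667]
t=2: π = [0.4933, 0.2533, 0.2533]
t=3: π = [0.4987, 0.2507, 0.2507]

π = [0.4987, 0.2507, 0.2507]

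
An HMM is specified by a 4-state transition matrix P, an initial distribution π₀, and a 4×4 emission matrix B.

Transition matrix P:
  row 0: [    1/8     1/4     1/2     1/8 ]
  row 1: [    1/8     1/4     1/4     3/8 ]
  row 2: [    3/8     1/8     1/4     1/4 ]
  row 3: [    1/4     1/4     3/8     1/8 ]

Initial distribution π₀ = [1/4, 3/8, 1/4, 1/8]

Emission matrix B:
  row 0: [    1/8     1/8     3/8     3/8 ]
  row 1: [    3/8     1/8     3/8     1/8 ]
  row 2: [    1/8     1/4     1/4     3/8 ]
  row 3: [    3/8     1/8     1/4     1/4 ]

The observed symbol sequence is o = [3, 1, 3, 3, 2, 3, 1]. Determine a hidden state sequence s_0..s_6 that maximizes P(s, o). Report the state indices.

path = [0, 2, 0, 2, 0, 2, 2]

t=0: δ = [9.375e-02, 4.688e-02, 9.375e-02, 3.125e-02]  (obs o_0=3)
t=1: δ = [4.395e-03, 2.930e-03, 1.172e-02, 2.930e-03]  ψ = [2, 0, 0, 2]  (obs o_1=1)
t=2: δ = [1.648e-03, 1.831e-04, 1.099e-03, 7.324e-04]  ψ = [2, 2, 2, 2]  (obs o_2=3)
t=3: δ = [1.545e-04, 5.150e-05, 3.090e-04, 6.866e-05]  ψ = [2, 0, 0, 2]  (obs o_3=3)
t=4: δ = [4.345e-05, 1.448e-05, 1.931e-05, 1.931e-05]  ψ = [2, 0, 0, 2]  (obs o_4=2)
t=5: δ = [2.716e-06, 1.358e-06, 8.147e-06, 1.358e-06]  ψ = [2, 0, 0, 0]  (obs o_5=3)
t=6: δ = [3.819e-07, 1.273e-07, 5.092e-07, 2.546e-07]  ψ = [2, 2, 2, 2]  (obs o_6=1)
backtrack: best end state = 2; path = [0, 2, 0, 2, 0, 2, 2]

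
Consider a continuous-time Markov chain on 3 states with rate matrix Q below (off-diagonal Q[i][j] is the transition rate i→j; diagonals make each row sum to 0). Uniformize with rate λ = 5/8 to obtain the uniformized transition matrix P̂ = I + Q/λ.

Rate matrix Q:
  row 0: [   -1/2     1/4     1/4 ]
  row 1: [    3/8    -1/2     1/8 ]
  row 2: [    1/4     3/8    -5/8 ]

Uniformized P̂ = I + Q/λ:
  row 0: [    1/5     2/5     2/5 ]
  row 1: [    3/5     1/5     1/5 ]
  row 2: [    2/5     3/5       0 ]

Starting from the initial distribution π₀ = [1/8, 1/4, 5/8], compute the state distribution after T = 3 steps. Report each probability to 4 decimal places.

t=0: π = [0.1250, 0.2500, 0.6250]
t=1: π = [0.4250, 0.4750, 0.1000]
t=2: π = [0.4100, 0.3250, 0.2650]
t=3: π = [0.3830, 0.3880, 0.2290]

π = [0.3830, 0.3880, 0.2290]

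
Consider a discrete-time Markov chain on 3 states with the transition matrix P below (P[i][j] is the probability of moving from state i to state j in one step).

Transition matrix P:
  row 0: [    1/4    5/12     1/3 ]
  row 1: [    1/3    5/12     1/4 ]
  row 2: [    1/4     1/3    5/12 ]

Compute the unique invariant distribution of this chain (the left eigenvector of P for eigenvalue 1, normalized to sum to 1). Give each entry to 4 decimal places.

Balance equations π_j = Σ_i π_i·P[i][j]:
  π_0 = 1/4·π_0 + 1/3·π_1 + 1/4·π_2
  π_1 = 5/12·π_0 + 5/12·π_1 + 1/3·π_2
  normalize: π_0 + π_1 + π_2 = 1
Solving the linear system gives exactly π = [37/131, 51/131, 43/131].

π = [0.2824, 0.3893, 0.3282]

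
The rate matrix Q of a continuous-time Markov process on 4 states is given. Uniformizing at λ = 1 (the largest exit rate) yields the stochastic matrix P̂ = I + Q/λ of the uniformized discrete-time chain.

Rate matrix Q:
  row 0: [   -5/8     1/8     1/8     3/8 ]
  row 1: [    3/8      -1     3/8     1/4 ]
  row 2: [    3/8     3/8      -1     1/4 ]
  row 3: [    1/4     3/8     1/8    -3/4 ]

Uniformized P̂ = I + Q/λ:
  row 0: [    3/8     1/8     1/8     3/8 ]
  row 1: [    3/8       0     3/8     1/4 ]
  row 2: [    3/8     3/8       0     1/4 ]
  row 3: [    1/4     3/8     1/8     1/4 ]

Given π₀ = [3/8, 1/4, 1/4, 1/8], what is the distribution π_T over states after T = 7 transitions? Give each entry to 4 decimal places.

t=0: π = [0.3750, 0.2500, 0.2500, 0.1250]
t=1: π = [0.3594, 0.1875, 0.1563, 0.2969]
t=2: π = [0.3379, 0.2148, 0.1523, 0.2949]
t=3: π = [0.3381, 0.2100, 0.1597, 0.2922]
t=4: π = [0.3385, 0.2117, 0.1575, 0.2923]
t=5: π = [0.3385, 0.2110, 0.1582, 0.2923]
t=6: π = [0.3385, 0.2113, 0.1580, 0.2923]
t=7: π = [0.3385, 0.2112, 0.1581, 0.2923]

π = [0.3385, 0.2112, 0.1581, 0.2923]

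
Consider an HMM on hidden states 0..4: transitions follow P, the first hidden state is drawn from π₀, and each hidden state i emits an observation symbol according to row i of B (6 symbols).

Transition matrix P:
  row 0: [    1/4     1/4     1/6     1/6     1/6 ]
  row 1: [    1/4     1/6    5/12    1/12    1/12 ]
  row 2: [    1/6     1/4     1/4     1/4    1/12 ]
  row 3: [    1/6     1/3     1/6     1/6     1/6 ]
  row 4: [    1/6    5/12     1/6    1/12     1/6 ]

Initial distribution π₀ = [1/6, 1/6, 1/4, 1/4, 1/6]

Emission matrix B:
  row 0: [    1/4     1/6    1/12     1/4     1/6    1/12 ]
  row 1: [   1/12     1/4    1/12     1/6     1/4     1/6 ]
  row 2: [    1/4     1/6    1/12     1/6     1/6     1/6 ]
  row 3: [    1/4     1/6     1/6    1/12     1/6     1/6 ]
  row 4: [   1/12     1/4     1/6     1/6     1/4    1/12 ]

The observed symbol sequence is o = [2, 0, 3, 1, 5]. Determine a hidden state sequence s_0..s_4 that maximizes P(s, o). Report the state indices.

t=0: δ = [1.389e-02, 1.389e-02, 2.083e-02, 4.167e-02, 2.778e-02]  (obs o_0=2)
t=1: δ = [1.736e-03, 1.157e-03, 1.736e-03, 1.736e-03, 5.787e-04]  ψ = [3, 3, 3, 3, 3]  (obs o_1=0)
t=2: δ = [1.085e-04, 9.645e-05, 8.038e-05, 3.617e-05, 4.823e-05]  ψ = [0, 3, 1, 2, 0]  (obs o_2=3)
t=3: δ = [4.521e-06, 6.782e-06, 6.698e-06, 3.349e-06, 4.521e-06]  ψ = [0, 0, 1, 2, 0]  (obs o_3=1)
t=4: δ = [1.413e-07, 3.140e-07, 4.710e-07, 2.791e-07, 6.279e-08]  ψ = [1, 4, 1, 2, 0]  (obs o_4=5)
backtrack: best end state = 2; path = [3, 0, 0, 1, 2]

path = [3, 0, 0, 1, 2]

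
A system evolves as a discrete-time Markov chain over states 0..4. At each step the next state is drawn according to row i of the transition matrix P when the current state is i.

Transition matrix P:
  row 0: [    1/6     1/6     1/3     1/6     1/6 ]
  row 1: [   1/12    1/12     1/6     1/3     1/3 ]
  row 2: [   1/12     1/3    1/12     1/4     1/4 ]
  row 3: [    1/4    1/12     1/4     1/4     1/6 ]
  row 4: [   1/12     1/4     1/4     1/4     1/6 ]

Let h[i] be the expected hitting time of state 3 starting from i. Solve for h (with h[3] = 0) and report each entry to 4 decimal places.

h = [4.2034, 3.5597, 3.8126, 0.0000, 3.8320]

First-step conditioning: h[3] = 0; for i ≠ 3, h[i] = 1 + Σ_k P[i][k]·h[k].
  h[0] = 1 + 1/6·h[0] + 1/6·h[1] + 1/3·h[2] + 1/6·h[4]
  h[1] = 1 + 1/12·h[0] + 1/12·h[1] + 1/6·h[2] + 1/3·h[4]
  h[2] = 1 + 1/12·h[0] + 1/3·h[1] + 1/12·h[2] + 1/4·h[4]
  h[4] = 1 + 1/12·h[0] + 1/4·h[1] + 1/4·h[2] + 1/6·h[4]
Solving the 4×4 linear system over states ≠ 3 gives exactly h = [4754/1131, 1342/377, 4312/1131, 0, 4334/1131] (h[3] = 0 is the target).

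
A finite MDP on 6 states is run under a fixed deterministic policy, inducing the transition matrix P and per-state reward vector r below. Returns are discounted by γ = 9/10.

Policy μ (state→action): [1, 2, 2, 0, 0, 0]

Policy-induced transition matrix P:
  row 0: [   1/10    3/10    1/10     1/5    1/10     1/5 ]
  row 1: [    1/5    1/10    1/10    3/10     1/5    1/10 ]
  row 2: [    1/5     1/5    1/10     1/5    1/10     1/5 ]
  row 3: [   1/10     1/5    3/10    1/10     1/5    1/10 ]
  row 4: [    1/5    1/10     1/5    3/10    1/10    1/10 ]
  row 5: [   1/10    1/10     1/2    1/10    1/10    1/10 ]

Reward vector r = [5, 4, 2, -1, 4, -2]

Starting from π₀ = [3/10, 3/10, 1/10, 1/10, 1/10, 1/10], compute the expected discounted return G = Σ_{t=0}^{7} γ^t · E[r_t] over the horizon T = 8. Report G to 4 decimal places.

G = 12.0338

t=0: π = [0.3000, 0.3000, 0.1000, 0.1000, 0.1000, 0.1000], E[r] = 3.0000, γ^t·E[r] = 3.000000, running G = 3.000000
t=1: π = [0.1500, 0.1800, 0.1700, 0.2200, 0.1400, 0.1400], E[r] = 1.8700, γ^t·E[r] = 1.683000, running G = 4.683000
t=2: π = [0.1490, 0.1690, 0.2140, 0.1960, 0.1400, 0.1320], E[r] = 1.9490, γ^t·E[r] = 1.578690, running G = 6.261690
t=3: π = [0.1523, 0.1708, 0.2060, 0.1981, 0.1365, 0.1363], E[r] = 1.9320, γ^t·E[r] = 1.408428, running G = 7.670118
t=4: π = [0.1513, 0.1709, 0.2078, 0.1973, 0.1369, 0.1358], E[r] = 1.9343, γ^t·E[r] = 1.269107, running G = 8.939225
t=5: π = [0.1516, 0.1708, 0.2075, 0.1975, 0.1368, 0.1359], E[r] = 1.9338, γ^t·E[r] = 1.141893, running G = 10.081118
t=6: π = [0.1515, 0.1708, 0.2075, 0.1974, 0.1368, 0.1359], E[r] = 1.9339, γ^t·E[r] = 1.027754, running G = 11.108872
t=7: π = [0.1515, 0.1708, 0.2075, 0.1974, 0.1368, 0.1359], E[r] = 1.9339, γ^t·E[r] = 0.924969, running G = 12.033841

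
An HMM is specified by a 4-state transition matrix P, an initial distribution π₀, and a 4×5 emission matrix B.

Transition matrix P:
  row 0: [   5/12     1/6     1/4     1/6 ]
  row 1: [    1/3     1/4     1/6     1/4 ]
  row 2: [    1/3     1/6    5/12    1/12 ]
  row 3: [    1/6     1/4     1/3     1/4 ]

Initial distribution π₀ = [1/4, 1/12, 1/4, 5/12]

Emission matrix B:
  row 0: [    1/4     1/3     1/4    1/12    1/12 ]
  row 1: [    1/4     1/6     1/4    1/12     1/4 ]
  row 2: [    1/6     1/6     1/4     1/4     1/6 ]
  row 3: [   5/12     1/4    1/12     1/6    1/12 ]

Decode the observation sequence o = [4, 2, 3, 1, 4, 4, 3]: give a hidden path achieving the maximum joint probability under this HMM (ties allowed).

path = [2, 2, 2, 2, 2, 2, 2]

t=0: δ = [2.083e-02, 2.083e-02, 4.167e-02, 3.472e-02]  (obs o_0=4)
t=1: δ = [3.472e-03, 2.170e-03, 4.340e-03, 7.234e-04]  ψ = [2, 3, 2, 3]  (obs o_1=2)
t=2: δ = [1.206e-04, 6.028e-05, 4.521e-04, 9.645e-05]  ψ = [0, 2, 2, 0]  (obs o_2=3)
t=3: δ = [5.023e-05, 1.256e-05, 3.140e-05, 9.419e-06]  ψ = [2, 2, 2, 2]  (obs o_3=1)
t=4: δ = [1.744e-06, 2.093e-06, 2.180e-06, 6.977e-07]  ψ = [0, 0, 2, 0]  (obs o_4=4)
t=5: δ = [6.056e-08, 1.308e-07, 1.514e-07, 4.361e-08]  ψ = [0, 1, 2, 1]  (obs o_5=4)
t=6: δ = [4.206e-09, 2.725e-09, 1.577e-08, 5.451e-09]  ψ = [2, 1, 2, 1]  (obs o_6=3)
backtrack: best end state = 2; path = [2, 2, 2, 2, 2, 2, 2]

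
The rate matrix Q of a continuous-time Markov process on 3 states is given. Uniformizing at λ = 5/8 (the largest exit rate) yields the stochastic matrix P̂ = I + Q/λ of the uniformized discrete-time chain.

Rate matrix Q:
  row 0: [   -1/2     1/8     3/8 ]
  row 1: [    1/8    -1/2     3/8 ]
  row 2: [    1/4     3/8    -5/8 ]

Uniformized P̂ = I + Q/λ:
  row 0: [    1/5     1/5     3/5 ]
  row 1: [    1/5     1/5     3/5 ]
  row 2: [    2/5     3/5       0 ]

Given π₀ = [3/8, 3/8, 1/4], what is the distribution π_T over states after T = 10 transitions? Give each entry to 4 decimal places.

π = [0.2753, 0.3505, 0.3742]

t=0: π = [0.3750, 0.3750, 0.2500]
t=1: π = [0.2500, 0.3000, 0.4500]
t=2: π = [0.2900, 0.3800, 0.3300]
t=3: π = [0.2660, 0.3320, 0.4020]
t=4: π = [0.2804, 0.3608, 0.3588]
t=5: π = [0.2718, 0.3435, 0.3847]
t=6: π = [0.2769, 0.3539, 0.3692]
t=7: π = [0.2738, 0.3477, 0.3785]
t=8: π = [0.2757, 0.3514, 0.3729]
t=9: π = [0.2746, 0.3492, 0.3763]
t=10: π = [0.2753, 0.3505, 0.3742]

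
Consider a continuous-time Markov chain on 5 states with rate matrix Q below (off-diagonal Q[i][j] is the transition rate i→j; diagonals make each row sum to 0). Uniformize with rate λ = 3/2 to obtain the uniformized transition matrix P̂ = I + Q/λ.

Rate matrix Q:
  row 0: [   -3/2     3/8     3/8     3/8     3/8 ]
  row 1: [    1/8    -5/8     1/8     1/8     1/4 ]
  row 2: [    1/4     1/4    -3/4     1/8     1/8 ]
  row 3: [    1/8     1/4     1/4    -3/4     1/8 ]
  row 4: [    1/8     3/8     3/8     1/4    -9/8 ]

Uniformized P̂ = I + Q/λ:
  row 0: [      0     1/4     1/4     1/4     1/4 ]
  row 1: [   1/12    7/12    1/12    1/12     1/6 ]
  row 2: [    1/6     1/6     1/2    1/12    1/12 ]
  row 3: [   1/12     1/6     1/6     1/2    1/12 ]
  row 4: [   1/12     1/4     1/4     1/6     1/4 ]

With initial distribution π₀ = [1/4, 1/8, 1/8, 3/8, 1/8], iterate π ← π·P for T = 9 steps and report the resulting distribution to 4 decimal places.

t=0: π = [0.2500, 0.1250, 0.1250, 0.3750, 0.1250]
t=1: π = [0.0729, 0.2500, 0.2292, 0.2917, 0.1563]
t=2: π = [0.0964, 0.2899, 0.2413, 0.2300, 0.1424]
t=3: π = [0.0954, 0.3074, 0.2428, 0.2071, 0.1473]
t=4: π = [0.0956, 0.3150, 0.2422, 0.1978, 0.1494]
t=5: π = [0.0956, 0.3183, 0.2416, 0.1941, 0.1504]
t=6: π = [0.0955, 0.3198, 0.2412, 0.1927, 0.1509]
t=7: π = [0.0955, 0.3204, 0.2409, 0.1921, 0.1510]
t=8: π = [0.0955, 0.3207, 0.2408, 0.1919, 0.1511]
t=9: π = [0.0954, 0.3209, 0.2408, 0.1918, 0.1512]

π = [0.0954, 0.3209, 0.2408, 0.1918, 0.1512]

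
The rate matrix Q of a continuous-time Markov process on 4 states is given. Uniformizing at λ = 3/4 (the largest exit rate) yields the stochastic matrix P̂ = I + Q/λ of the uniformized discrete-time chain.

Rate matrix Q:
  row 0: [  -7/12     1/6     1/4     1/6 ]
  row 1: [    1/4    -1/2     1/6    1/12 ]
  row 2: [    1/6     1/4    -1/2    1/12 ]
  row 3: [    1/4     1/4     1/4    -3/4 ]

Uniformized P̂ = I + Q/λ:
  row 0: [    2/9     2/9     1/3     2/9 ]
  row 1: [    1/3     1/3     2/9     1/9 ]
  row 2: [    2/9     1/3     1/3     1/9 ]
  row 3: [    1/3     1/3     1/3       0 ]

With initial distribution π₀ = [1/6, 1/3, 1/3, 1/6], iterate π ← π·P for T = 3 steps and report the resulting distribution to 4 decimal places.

t=0: π = [0.1667, 0.3333, 0.3333, 0.1667]
t=1: π = [0.2778, 0.3148, 0.2963, 0.1111]
t=2: π = [0.2695, 0.3025, 0.2984, 0.1296]
t=3: π = [0.2702, 0.3034, 0.2997, 0.1267]

π = [0.2702, 0.3034, 0.2997, 0.1267]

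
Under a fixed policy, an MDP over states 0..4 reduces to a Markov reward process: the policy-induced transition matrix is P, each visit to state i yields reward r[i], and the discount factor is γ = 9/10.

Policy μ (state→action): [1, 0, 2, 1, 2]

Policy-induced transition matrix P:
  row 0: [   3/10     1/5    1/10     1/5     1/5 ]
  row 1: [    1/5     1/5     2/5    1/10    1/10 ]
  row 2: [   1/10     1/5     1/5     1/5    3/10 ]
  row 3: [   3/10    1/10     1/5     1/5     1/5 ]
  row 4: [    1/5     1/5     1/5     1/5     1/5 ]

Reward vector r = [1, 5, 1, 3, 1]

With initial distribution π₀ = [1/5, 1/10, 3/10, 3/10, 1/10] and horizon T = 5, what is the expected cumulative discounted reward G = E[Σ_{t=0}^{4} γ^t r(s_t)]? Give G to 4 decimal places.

t=0: π = [0.2000, 0.1000, 0.3000, 0.3000, 0.1000], E[r] = 2.0000, γ^t·E[r] = 2.000000, running G = 2.000000
t=1: π = [0.2200, 0.1700, 0.2000, 0.1900, 0.2200], E[r] = 2.0600, γ^t·E[r] = 1.854000, running G = 3.854000
t=2: π = [0.2210, 0.1810, 0.2120, 0.1830, 0.2030], E[r] = 2.0900, γ^t·E[r] = 1.692900, running G = 5.546900
t=3: π = [0.2192, 0.1817, 0.2141, 0.1819, 0.2031], E[r] = 2.0906, γ^t·E[r] = 1.524047, running G = 7.070947
t=4: π = [0.2187, 0.1818, 0.2144, 0.1818, 0.2032], E[r] = 2.0909, γ^t·E[r] = 1.371839, running G = 8.442787

G = 8.4428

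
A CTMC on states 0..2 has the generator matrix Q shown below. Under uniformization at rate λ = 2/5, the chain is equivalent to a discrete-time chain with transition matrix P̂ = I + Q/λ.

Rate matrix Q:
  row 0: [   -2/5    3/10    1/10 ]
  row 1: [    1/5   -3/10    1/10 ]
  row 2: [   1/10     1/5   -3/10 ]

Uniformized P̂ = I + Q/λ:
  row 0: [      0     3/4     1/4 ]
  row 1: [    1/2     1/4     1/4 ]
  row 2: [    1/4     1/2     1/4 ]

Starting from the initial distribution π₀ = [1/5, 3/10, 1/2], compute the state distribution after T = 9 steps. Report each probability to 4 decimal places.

t=0: π = [0.2000, 0.3000, 0.5000]
t=1: π = [0.2750, 0.4750, 0.2500]
t=2: π = [0.3000, 0.4500, 0.2500]
t=3: π = [0.2875, 0.4625, 0.2500]
t=4: π = [0.2938, 0.4563, 0.2500]
t=5: π = [0.2906, 0.4594, 0.2500]
t=6: π = [0.2922, 0.4578, 0.2500]
t=7: π = [0.2914, 0.4586, 0.2500]
t=8: π = [0.2918, 0.4582, 0.2500]
t=9: π = [0.2916, 0.4584, 0.2500]

π = [0.2916, 0.4584, 0.2500]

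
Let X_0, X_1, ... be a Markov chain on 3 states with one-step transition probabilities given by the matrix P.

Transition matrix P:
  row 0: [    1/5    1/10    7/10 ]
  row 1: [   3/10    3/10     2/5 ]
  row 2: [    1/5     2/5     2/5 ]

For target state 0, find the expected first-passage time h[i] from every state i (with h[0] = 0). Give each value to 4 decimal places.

h = [0.0000, 3.8462, 4.2308]

First-step conditioning: h[0] = 0; for i ≠ 0, h[i] = 1 + Σ_k P[i][k]·h[k].
  h[1] = 1 + 3/10·h[1] + 2/5·h[2]
  h[2] = 1 + 2/5·h[1] + 2/5·h[2]
Solving the 2×2 linear system over states ≠ 0 gives exactly h = [0, 50/13, 55/13] (h[0] = 0 is the target).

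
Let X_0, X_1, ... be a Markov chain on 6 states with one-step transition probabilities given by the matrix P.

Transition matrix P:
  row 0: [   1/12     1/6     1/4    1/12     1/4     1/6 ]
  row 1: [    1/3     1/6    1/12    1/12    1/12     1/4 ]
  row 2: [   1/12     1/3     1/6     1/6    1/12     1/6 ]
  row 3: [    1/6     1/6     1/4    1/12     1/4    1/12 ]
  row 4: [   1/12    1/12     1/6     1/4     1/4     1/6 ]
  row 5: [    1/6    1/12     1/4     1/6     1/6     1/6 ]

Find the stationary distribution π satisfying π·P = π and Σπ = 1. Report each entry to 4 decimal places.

π = [0.1517, 0.1698, 0.1911, 0.1426, 0.1758, 0.1689]

Balance equations π_j = Σ_i π_i·P[i][j]:
  π_0 = 1/12·π_0 + 1/3·π_1 + 1/12·π_2 + 1/6·π_3 + 1/12·π_4 + 1/6·π_5
  π_1 = 1/6·π_0 + 1/6·π_1 + 1/3·π_2 + 1/6·π_3 + 1/12·π_4 + 1/12·π_5
  π_2 = 1/4·π_0 + 1/12·π_1 + 1/6·π_2 + 1/4·π_3 + 1/6·π_4 + 1/4·π_5
  π_3 = 1/12·π_0 + 1/12·π_1 + 1/6·π_2 + 1/12·π_3 + 1/4·π_4 + 1/6·π_5
  π_4 = 1/4·π_0 + 1/12·π_1 + 1/12·π_2 + 1/4·π_3 + 1/4·π_4 + 1/6·π_5
  normalize: π_0 + π_1 + π_2 + π_3 + π_4 + π_5 = 1
Solving the linear system gives exactly π = [20681/136287, 23141/136287, 26048/136287, 19439/136287, 7985/45429, 23023/136287].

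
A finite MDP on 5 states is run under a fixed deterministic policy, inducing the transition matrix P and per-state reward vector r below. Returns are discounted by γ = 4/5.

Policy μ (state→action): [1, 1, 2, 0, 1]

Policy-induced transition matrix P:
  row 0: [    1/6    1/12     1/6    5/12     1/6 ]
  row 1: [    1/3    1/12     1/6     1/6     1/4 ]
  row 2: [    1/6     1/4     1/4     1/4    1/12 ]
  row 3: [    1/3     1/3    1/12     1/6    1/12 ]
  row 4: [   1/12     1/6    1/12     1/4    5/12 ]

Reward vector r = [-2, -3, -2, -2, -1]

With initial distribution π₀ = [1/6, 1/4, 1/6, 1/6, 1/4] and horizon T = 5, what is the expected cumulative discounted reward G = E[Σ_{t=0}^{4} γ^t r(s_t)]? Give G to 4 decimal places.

t=0: π = [0.1667, 0.2500, 0.1667, 0.1667, 0.2500], E[r] = -2.0000, γ^t·E[r] = -2.000000, running G = -2.000000
t=1: π = [0.2153, 0.1736, 0.1458, 0.2431, 0.2222], E[r] = -1.9514, γ^t·E[r] = -1.561111, running G = -3.561111
t=2: π = [0.2176, 0.1869, 0.1400, 0.2512, 0.2043], E[r] = -1.9826, γ^t·E[r] = -1.268889, running G = -4.830000
t=3: π = [0.2227, 0.1865, 0.1404, 0.2498, 0.2007], E[r] = -1.9858, γ^t·E[r] = -1.016716, running G = -5.846716
t=4: π = [0.2226, 0.1859, 0.1408, 0.2508, 0.1999], E[r] = -1.9860, γ^t·E[r] = -0.813475, running G = -6.660191

G = -6.6602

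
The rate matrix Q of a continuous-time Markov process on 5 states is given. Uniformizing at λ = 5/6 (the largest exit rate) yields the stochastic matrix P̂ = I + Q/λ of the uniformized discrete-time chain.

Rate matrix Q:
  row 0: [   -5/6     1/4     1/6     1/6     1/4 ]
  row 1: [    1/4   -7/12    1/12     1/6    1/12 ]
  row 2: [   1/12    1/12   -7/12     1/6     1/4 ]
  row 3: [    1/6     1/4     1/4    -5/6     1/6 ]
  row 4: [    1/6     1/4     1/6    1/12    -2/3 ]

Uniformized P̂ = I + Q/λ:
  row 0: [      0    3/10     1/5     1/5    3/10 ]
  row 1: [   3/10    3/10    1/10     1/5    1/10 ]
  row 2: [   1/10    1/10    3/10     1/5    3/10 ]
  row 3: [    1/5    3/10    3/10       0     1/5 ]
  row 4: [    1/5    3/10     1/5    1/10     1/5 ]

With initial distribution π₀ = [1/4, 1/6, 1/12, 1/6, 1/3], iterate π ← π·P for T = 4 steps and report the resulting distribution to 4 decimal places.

π = [0.1709, 0.2580, 0.2100, 0.1490, 0.2121]

t=0: π = [0.2500, 0.1667, 0.0833, 0.1667, 0.3333]
t=1: π = [0.1583, 0.2833, 0.2083, 0.1333, 0.2167]
t=2: π = [0.1758, 0.2583, 0.2058, 0.1517, 0.2083]
t=3: π = [0.1701, 0.2588, 0.2099, 0.1488, 0.2123]
t=4: π = [0.1709, 0.2580, 0.2100, 0.1490, 0.2121]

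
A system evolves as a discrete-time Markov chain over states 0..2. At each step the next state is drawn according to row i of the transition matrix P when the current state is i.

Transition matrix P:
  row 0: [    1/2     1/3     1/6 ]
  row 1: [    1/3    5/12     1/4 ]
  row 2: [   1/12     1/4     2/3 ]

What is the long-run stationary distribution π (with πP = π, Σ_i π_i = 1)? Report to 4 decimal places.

π = [0.2836, 0.3284, 0.3881]

Balance equations π_j = Σ_i π_i·P[i][j]:
  π_0 = 1/2·π_0 + 1/3·π_1 + 1/12·π_2
  π_1 = 1/3·π_0 + 5/12·π_1 + 1/4·π_2
  normalize: π_0 + π_1 + π_2 = 1
Solving the linear system gives exactly π = [19/67, 22/67, 26/67].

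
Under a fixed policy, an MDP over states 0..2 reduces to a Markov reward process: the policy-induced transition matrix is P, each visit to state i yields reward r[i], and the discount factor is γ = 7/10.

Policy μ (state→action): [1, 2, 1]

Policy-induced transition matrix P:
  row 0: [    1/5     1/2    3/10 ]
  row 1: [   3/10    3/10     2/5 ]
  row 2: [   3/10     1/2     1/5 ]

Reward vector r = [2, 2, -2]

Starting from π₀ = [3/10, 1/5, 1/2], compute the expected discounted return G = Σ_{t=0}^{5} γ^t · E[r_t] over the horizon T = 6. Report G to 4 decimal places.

t=0: π = [0.3000, 0.2000, 0.5000], E[r] = 0.0000, γ^t·E[r] = 0.000000, running G = 0.000000
t=1: π = [0.2700, 0.4600, 0.2700], E[r] = 0.9200, γ^t·E[r] = 0.644000, running G = 0.644000
t=2: π = [0.2730, 0.4080, 0.3190], E[r] = 0.7240, γ^t·E[r] = 0.354760, running G = 0.998760
t=3: π = [0.2727, 0.4184, 0.3089], E[r] = 0.7644, γ^t·E[r] = 0.262189, running G = 1.260949
t=4: π = [0.2727, 0.4163, 0.3110], E[r] = 0.7562, γ^t·E[r] = 0.181564, running G = 1.442513
t=5: π = [0.2727, 0.4167, 0.3105], E[r] = 0.7579, γ^t·E[r] = 0.127372, running G = 1.569885

G = 1.5699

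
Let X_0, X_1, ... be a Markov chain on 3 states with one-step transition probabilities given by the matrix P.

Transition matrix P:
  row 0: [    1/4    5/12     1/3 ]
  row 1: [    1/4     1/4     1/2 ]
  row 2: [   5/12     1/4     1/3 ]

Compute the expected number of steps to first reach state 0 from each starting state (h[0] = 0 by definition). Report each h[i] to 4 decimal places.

First-step conditioning: h[0] = 0; for i ≠ 0, h[i] = 1 + Σ_k P[i][k]·h[k].
  h[1] = 1 + 1/4·h[1] + 1/2·h[2]
  h[2] = 1 + 1/4·h[1] + 1/3·h[2]
Solving the 2×2 linear system over states ≠ 0 gives exactly h = [0, 28/9, 8/3] (h[0] = 0 is the target).

h = [0.0000, 3.1111, 2.6667]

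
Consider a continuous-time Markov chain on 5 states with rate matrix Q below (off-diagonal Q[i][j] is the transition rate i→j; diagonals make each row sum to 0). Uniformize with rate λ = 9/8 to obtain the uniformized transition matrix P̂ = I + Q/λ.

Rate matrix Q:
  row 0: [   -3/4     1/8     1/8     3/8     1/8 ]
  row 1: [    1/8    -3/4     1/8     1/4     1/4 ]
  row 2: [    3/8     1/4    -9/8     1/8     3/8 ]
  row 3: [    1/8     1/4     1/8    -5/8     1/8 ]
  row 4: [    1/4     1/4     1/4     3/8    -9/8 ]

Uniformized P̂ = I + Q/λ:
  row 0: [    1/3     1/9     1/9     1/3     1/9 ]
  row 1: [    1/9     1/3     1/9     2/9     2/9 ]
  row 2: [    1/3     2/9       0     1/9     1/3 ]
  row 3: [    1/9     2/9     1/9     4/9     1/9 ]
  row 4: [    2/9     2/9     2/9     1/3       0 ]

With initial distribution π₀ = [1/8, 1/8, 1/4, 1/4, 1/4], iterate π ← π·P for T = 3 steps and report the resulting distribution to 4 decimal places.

π = [0.1977, 0.2245, 0.1142, 0.3181, 0.1456]

t=0: π = [0.1250, 0.1250, 0.2500, 0.2500, 0.2500]
t=1: π = [0.2222, 0.2222, 0.1111, 0.2917, 0.1528]
t=2: π = [0.2022, 0.2222, 0.1157, 0.3164, 0.1435]
t=3: π = [0.1977, 0.2245, 0.1142, 0.3181, 0.1456]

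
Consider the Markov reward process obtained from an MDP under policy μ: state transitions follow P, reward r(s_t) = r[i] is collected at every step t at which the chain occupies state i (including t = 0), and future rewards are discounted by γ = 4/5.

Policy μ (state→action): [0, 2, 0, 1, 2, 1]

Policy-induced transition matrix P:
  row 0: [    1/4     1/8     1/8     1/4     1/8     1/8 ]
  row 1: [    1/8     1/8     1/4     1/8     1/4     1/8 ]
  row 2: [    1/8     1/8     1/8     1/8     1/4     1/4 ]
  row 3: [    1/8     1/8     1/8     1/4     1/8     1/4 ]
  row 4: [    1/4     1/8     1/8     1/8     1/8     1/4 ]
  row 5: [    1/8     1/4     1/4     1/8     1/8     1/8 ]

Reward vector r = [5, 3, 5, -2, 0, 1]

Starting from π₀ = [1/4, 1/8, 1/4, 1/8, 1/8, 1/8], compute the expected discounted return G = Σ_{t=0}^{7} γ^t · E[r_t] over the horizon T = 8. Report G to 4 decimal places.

G = 8.9163

t=0: π = [0.2500, 0.1250, 0.2500, 0.1250, 0.1250, 0.1250], E[r] = 2.7500, γ^t·E[r] = 2.750000, running G = 2.750000
t=1: π = [0.1719, 0.1406, 0.1563, 0.1719, 0.1719, 0.1875], E[r] = 1.9063, γ^t·E[r] = 1.525000, running G = 4.275000
t=2: π = [0.1680, 0.1484, 0.1660, 0.1680, 0.1621, 0.1875], E[r] = 1.9668, γ^t·E[r] = 1.258750, running G = 5.533750
t=3: π = [0.1663, 0.1484, 0.1670, 0.1670, 0.1643, 0.1870], E[r] = 1.9646, γ^t·E[r] = 1.005875, running G = 6.539625
t=4: π = [0.1663, 0.1484, 0.1669, 0.1667, 0.1644, 0.1873], E[r] = 1.9654, γ^t·E[r] = 0.805013, running G = 7.344638
t=5: π = [0.1663, 0.1484, 0.1670, 0.1666, 0.1644, 0.1873], E[r] = 1.9657, γ^t·E[r] = 0.644136, running G = 7.988774
t=6: π = [0.1663, 0.1484, 0.1670, 0.1666, 0.1644, 0.1872], E[r] = 1.9657, γ^t·E[r] = 0.515307, running G = 8.504081
t=7: π = [0.1663, 0.1484, 0.1670, 0.1666, 0.1644, 0.1872], E[r] = 1.9657, γ^t·E[r] = 0.412246, running G = 8.916326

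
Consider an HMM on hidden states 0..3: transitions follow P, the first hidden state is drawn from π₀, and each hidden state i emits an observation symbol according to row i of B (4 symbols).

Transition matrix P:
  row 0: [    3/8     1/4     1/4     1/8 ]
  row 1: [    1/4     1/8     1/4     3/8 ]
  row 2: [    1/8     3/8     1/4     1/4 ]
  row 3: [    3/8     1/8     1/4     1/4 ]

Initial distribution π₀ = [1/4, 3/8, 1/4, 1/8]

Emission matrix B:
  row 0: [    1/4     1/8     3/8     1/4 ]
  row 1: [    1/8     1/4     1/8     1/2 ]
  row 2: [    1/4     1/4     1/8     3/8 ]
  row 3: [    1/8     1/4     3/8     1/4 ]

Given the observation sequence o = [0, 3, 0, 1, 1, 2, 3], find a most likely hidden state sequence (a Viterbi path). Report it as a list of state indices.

path = [2, 1, 2, 1, 3, 0, 1]

t=0: δ = [6.250e-02, 4.688e-02, 6.250e-02, 1.562e-02]  (obs o_0=0)
t=1: δ = [5.859e-03, 1.172e-02, 5.859e-03, 4.395e-03]  ψ = [0, 2, 0, 1]  (obs o_1=3)
t=2: δ = [7.324e-04, 2.747e-04, 7.324e-04, 5.493e-04]  ψ = [1, 2, 1, 1]  (obs o_2=0)
t=3: δ = [3.433e-05, 6.866e-05, 4.578e-05, 4.578e-05]  ψ = [0, 2, 0, 2]  (obs o_3=1)
t=4: δ = [2.146e-06, 4.292e-06, 4.292e-06, 6.437e-06]  ψ = [1, 2, 1, 1]  (obs o_4=1)
t=5: δ = [9.052e-07, 2.012e-07, 2.012e-07, 6.035e-07]  ψ = [3, 2, 3, 1]  (obs o_5=2)
t=6: δ = [8.487e-08, 1.132e-07, 8.487e-08, 3.772e-08]  ψ = [0, 0, 0, 3]  (obs o_6=3)
backtrack: best end state = 1; path = [2, 1, 2, 1, 3, 0, 1]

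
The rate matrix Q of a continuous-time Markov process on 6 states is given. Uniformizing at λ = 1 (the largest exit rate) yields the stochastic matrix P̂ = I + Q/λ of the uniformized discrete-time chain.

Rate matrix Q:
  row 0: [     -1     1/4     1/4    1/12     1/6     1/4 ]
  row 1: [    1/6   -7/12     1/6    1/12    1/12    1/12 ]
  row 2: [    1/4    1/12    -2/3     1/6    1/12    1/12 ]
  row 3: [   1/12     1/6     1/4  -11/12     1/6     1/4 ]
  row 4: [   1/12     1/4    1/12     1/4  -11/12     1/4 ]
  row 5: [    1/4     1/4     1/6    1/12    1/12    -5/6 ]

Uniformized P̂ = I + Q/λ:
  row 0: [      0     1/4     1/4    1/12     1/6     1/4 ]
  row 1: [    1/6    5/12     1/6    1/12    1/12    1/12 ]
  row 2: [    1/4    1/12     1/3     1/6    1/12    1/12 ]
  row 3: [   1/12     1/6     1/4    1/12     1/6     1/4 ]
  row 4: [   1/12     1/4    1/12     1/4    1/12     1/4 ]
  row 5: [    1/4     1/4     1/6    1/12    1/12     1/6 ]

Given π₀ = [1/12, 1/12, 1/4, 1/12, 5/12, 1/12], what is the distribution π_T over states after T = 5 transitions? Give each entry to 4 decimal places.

t=0: π = [0.0833, 0.0833, 0.2500, 0.0833, 0.4167, 0.0833]
t=1: π = [0.1389, 0.2153, 0.1875, 0.1736, 0.0972, 0.1875]
t=2: π = [0.1522, 0.2402, 0.2159, 0.1152, 0.1094, 0.1672]
t=3: π = [0.1545, 0.2445, 0.2158, 0.1196, 0.1056, 0.1601]
t=4: π = [0.1535, 0.2448, 0.2167, 0.1189, 0.1062, 0.1600]
t=5: π = [0.1537, 0.2448, 0.2166, 0.1191, 0.1060, 0.1598]

π = [0.1537, 0.2448, 0.2166, 0.1191, 0.1060, 0.1598]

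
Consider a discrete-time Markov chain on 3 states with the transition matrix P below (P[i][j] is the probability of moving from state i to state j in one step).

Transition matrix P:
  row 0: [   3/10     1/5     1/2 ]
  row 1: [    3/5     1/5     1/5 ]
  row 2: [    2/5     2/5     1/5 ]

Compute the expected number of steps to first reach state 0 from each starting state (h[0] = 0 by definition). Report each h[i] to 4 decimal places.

First-step conditioning: h[0] = 0; for i ≠ 0, h[i] = 1 + Σ_k P[i][k]·h[k].
  h[1] = 1 + 1/5·h[1] + 1/5·h[2]
  h[2] = 1 + 2/5·h[1] + 1/5·h[2]
Solving the 2×2 linear system over states ≠ 0 gives exactly h = [0, 25/14, 15/7] (h[0] = 0 is the target).

h = [0.0000, 1.7857, 2.1429]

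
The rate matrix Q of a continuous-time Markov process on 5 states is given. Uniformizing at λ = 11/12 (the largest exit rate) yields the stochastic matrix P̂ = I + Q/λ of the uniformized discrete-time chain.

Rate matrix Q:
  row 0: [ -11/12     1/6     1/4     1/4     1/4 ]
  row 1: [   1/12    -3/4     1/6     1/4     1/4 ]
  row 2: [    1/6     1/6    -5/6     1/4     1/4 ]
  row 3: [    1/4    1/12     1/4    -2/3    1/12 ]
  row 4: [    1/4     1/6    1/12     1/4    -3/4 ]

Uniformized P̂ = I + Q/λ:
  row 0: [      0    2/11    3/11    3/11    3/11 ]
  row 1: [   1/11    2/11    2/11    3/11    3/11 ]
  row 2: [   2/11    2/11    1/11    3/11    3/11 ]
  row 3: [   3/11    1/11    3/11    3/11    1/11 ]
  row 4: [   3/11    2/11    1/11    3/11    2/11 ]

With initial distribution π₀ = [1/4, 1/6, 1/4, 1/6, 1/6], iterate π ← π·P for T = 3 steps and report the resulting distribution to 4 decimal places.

π = [0.1772, 0.1570, 0.1883, 0.2727, 0.2047]

t=0: π = [0.2500, 0.1667, 0.2500, 0.1667, 0.1667]
t=1: π = [0.1515, 0.1667, 0.1818, 0.2727, 0.2273]
t=2: π = [0.1846, 0.1570, 0.1832, 0.2727, 0.2025]
t=3: π = [0.1772, 0.1570, 0.1883, 0.2727, 0.2047]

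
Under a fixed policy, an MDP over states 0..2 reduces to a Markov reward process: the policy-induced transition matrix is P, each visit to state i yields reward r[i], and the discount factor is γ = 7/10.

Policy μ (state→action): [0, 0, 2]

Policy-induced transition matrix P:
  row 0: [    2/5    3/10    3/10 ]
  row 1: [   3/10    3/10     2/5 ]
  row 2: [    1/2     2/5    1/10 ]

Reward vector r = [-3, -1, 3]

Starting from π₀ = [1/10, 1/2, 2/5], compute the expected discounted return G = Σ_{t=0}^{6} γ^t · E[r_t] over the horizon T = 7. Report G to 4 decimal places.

t=0: π = [0.1000, 0.5000, 0.4000], E[r] = 0.4000, γ^t·E[r] = 0.400000, running G = 0.400000
t=1: π = [0.3900, 0.3400, 0.2700], E[r] = -0.7000, γ^t·E[r] = -0.490000, running G = -0.090000
t=2: π = [0.3930, 0.3270, 0.2800], E[r] = -0.6660, γ^t·E[r] = -0.326340, running G = -0.416340
t=3: π = [0.3953, 0.3280, 0.2767], E[r] = -0.6838, γ^t·E[r] = -0.234543, running G = -0.650883
t=4: π = [0.3949, 0.3277, 0.2775], E[r] = -0.6799, γ^t·E[r] = -0.163244, running G = -0.814127
t=5: π = [0.3950, 0.3277, 0.2773], E[r] = -0.6809, γ^t·E[r] = -0.114432, running G = -0.928559
t=6: π = [0.3950, 0.3277, 0.2773], E[r] = -0.6806, γ^t·E[r] = -0.080075, running G = -1.008634

G = -1.0086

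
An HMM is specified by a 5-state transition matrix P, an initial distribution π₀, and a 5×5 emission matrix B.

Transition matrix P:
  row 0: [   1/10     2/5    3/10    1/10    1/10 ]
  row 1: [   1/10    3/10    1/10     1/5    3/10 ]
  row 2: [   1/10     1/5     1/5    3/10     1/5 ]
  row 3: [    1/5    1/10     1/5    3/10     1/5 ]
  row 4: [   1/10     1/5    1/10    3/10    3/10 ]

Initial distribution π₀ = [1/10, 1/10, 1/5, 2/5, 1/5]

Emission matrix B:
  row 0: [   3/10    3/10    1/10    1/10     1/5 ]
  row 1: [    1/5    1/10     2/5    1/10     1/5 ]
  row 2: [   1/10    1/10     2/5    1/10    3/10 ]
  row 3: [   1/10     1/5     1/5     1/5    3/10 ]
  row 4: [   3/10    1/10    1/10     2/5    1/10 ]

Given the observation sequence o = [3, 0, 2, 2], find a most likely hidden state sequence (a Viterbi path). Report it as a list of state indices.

t=0: δ = [1.000e-02, 1.000e-02, 2.000e-02, 8.000e-02, 8.000e-02]  (obs o_0=3)
t=1: δ = [4.800e-03, 3.200e-03, 1.600e-03, 2.400e-03, 7.200e-03]  ψ = [3, 4, 3, 3, 4]  (obs o_1=0)
t=2: δ = [7.200e-05, 7.680e-04, 5.760e-04, 4.320e-04, 2.160e-04]  ψ = [4, 0, 0, 4, 4]  (obs o_2=2)
t=3: δ = [8.640e-06, 9.216e-05, 4.608e-05, 3.456e-05, 2.304e-05]  ψ = [3, 1, 2, 2, 1]  (obs o_3=2)
backtrack: best end state = 1; path = [3, 0, 1, 1]

path = [3, 0, 1, 1]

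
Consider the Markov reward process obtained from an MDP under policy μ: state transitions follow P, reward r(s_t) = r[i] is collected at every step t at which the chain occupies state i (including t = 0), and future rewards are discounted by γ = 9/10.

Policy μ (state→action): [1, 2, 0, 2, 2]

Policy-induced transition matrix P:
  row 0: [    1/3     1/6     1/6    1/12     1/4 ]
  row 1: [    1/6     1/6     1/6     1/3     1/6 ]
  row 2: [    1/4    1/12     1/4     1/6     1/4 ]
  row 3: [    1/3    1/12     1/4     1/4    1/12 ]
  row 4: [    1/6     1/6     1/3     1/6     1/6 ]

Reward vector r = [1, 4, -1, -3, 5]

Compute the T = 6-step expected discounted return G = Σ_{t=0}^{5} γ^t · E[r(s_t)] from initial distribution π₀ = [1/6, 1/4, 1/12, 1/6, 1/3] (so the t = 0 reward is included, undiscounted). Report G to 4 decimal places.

G = 5.6410

t=0: π = [0.1667, 0.2500, 0.0833, 0.1667, 0.3333], E[r] = 2.2500, γ^t·E[r] = 2.250000, running G = 2.250000
t=1: π = [0.2292, 0.1458, 0.2431, 0.2083, 0.1736], E[r] = 0.8125, γ^t·E[r] = 0.731250, running G = 2.981250
t=2: π = [0.2598, 0.1291, 0.2332, 0.1892, 0.1887], E[r] = 0.9184, γ^t·E[r] = 0.743906, running G = 3.725156
t=3: π = [0.2609, 0.1315, 0.2333, 0.1823, 0.1920], E[r] = 0.9665, γ^t·E[r] = 0.704602, running G = 4.429758
t=4: π = [0.2600, 0.1320, 0.2333, 0.1820, 0.1927], E[r] = 0.9721, γ^t·E[r] = 0.637775, running G = 5.067533
t=5: π = [0.2598, 0.1321, 0.2334, 0.1822, 0.1926], E[r] = 0.9711, γ^t·E[r] = 0.573432, running G = 5.640965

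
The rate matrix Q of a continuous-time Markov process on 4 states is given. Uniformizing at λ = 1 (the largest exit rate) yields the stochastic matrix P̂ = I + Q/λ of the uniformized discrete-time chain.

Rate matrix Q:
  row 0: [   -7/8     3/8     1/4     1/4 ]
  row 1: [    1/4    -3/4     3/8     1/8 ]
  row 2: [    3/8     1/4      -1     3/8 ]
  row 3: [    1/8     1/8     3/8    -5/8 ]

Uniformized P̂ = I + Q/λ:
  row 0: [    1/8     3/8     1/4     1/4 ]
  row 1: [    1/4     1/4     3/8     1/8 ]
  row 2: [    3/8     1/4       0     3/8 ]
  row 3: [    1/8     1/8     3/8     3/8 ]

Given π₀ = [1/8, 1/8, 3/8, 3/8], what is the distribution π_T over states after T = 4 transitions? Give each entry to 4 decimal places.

π = [0.2175, 0.2414, 0.2536, 0.2875]

t=0: π = [0.1250, 0.1250, 0.3750, 0.3750]
t=1: π = [0.2344, 0.2188, 0.2188, 0.3281]
t=2: π = [0.2070, 0.2383, 0.2637, 0.2910]
t=3: π = [0.2207, 0.2395, 0.2502, 0.2896]
t=4: π = [0.2175, 0.2414, 0.2536, 0.2875]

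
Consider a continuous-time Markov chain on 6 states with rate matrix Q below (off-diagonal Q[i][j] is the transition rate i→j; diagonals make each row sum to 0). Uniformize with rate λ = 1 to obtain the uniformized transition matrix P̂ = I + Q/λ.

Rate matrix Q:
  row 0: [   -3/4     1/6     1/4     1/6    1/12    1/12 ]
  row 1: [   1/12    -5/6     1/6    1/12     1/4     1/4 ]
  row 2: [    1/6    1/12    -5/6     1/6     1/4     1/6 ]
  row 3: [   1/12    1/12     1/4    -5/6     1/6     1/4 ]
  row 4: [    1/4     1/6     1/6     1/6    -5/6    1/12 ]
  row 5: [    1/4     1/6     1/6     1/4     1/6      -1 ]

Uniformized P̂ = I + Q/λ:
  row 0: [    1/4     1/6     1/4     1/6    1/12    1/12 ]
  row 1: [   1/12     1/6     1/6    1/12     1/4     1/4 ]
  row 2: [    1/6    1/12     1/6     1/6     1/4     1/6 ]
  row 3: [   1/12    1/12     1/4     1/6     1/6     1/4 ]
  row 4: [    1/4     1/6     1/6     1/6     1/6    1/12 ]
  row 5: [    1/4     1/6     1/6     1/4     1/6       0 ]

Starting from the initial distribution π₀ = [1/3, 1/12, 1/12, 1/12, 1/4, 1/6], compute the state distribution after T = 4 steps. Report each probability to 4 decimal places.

π = [0.1831, 0.1364, 0.1959, 0.1667, 0.1790, 0.1388]

t=0: π = [0.3333, 0.0833, 0.0833, 0.0833, 0.2500, 0.1667]
t=1: π = [0.2153, 0.1528, 0.2014, 0.1736, 0.1528, 0.1042]
t=2: π = [0.1788, 0.1354, 0.1991, 0.1626, 0.1782, 0.1458]
t=3: π = [0.1837, 0.1365, 0.1951, 0.1675, 0.1796, 0.1374]
t=4: π = [0.1831, 0.1364, 0.1959, 0.1667, 0.1790, 0.1388]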